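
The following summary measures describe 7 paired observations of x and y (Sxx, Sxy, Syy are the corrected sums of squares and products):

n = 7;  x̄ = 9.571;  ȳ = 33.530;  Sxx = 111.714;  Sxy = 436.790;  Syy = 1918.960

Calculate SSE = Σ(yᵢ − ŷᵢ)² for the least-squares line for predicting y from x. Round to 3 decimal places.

b = Sxy/Sxx = 436.79/111.714 = 3.909895
SSE = Syy − b·Sxy = 1918.96 − 3.909895·436.79 = 211.157002

211.157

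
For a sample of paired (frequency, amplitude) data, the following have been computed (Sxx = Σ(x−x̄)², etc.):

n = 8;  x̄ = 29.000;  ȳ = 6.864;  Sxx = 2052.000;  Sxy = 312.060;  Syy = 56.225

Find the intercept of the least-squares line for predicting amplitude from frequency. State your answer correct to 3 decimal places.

2.454

b = Sxy/Sxx = 312.06/2052 = 0.152076
a = ȳ − b·x̄ = 6.864 − 0.152076·29 = 2.453795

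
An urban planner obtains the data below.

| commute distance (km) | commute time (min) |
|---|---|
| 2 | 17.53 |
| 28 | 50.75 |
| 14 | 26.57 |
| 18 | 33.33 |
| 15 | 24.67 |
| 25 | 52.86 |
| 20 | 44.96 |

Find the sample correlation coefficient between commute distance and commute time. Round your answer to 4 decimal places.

n = 7, Σx = 122, Σy = 250.67, Σxy = 5018.73, Σx² = 2558, Σy² = 10123.9073
Sxx = Σx² − (Σx)²/n = 2558 − 2126.285714 = 431.714286
Sxy = Σxy − (Σx)(Σy)/n = 5018.73 − 4368.82 = 649.91
Syy = Σy² − (Σy)²/n = 10123.9073 − 8976.4927 = 1147.4146
r = Sxy/√(Sxx·Syy) = 649.91/√(495355.274457) = 649.91/703.814801 = 0.923411

0.9234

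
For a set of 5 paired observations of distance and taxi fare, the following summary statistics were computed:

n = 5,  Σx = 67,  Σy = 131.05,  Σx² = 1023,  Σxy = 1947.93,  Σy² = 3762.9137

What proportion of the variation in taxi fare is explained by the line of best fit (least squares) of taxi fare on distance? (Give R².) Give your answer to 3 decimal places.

0.896

Sxx = Σx² − (Σx)²/n = 1023 − 897.8 = 125.2
Sxy = Σxy − (Σx)(Σy)/n = 1947.93 − 1756.07 = 191.86
Syy = Σy² − (Σy)²/n = 3762.9137 − 3434.8205 = 328.0932
R² = Sxy²/(Sxx·Syy) = (191.86)²/(125.2·328.0932) = 0.896122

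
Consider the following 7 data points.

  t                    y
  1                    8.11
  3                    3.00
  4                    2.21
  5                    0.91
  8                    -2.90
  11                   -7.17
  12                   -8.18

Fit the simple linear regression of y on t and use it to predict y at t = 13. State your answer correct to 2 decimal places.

n = 7, Σx = 44, Σy = -4.02, Σxy = -169.73, Σx² = 380
Sxx = Σx² − (Σx)²/n = 380 − 276.571429 = 103.428571
Sxy = Σxy − (Σx)(Σy)/n = -169.73 − (-25.268571) = -144.461429
b = Sxy/Sxx = -144.461429/103.428571 = -1.396727
a = ȳ − b·x̄ = -0.574286 − (-1.396727)·6.285714 = 8.205138
ŷ(13) = a + b·13 = 8.205138 + (-1.396727)·13 = -9.952307

-9.95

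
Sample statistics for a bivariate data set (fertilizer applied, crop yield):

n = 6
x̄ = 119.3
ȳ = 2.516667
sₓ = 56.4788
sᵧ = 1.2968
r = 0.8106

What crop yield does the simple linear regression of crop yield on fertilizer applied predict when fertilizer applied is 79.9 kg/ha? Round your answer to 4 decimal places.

b = r · sᵧ/sₓ = 0.8106 · 1.2968/56.4788 = 0.018612
a = ȳ − b·x̄ = 2.516667 − 0.018612·119.3 = 0.296250
ŷ(79.9) = a + b·79.9 = 0.296250 + 0.018612·79.9 = 1.783352

1.7834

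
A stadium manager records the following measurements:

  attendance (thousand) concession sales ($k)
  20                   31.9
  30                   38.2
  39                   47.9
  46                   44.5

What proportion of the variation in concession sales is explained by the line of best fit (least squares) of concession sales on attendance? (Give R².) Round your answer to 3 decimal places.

n = 4, Σx = 135, Σy = 162.5, Σxy = 5699.1, Σx² = 4937, Σy² = 6751.51
Sxx = Σx² − (Σx)²/n = 4937 − 4556.25 = 380.75
Sxy = Σxy − (Σx)(Σy)/n = 5699.1 − 5484.375 = 214.725
Syy = Σy² − (Σy)²/n = 6751.51 − 6601.5625 = 149.9475
R² = Sxy²/(Sxx·Syy) = (214.725)²/(380.75·149.9475) = 0.807581

0.808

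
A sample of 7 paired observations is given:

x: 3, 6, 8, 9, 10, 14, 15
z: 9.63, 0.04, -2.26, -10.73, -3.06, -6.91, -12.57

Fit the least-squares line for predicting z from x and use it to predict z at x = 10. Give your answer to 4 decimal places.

n = 7, Σx = 65, Σy = -25.86, Σxy = -401.41, Σx² = 711
Sxx = Σx² − (Σx)²/n = 711 − 603.571429 = 107.428571
Sxy = Σxy − (Σx)(Σy)/n = -401.41 − (-240.128571) = -161.281429
b = Sxy/Sxx = -161.281429/107.428571 = -1.501290
a = ȳ − b·x̄ = -3.694286 − (-1.501290)·9.285714 = 10.246263
ŷ(10) = a + b·10 = 10.246263 + (-1.501290)·10 = -4.766636

-4.7666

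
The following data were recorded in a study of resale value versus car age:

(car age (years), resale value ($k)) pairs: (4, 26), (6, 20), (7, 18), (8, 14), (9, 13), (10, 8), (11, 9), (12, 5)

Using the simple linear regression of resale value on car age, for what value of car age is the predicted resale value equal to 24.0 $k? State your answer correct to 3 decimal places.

n = 8, Σx = 67, Σy = 113, Σxy = 818, Σx² = 611
Sxx = Σx² − (Σx)²/n = 611 − 561.125 = 49.875
Sxy = Σxy − (Σx)(Σy)/n = 818 − 946.375 = -128.375
b = Sxy/Sxx = -128.375/49.875 = -2.573935
a = ȳ − b·x̄ = 14.125 − (-2.573935)·8.375 = 35.681704
Set a + b·x = 24.0: x = (24.0 − 35.681704) / (-2.573935) = 4.538462

4.538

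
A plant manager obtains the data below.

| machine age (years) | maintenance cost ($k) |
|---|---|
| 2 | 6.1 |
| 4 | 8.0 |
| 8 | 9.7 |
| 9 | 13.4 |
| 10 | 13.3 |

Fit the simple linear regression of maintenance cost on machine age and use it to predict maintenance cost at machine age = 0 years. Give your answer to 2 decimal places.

4.21

n = 5, Σx = 33, Σy = 50.5, Σxy = 375.4, Σx² = 265
Sxx = Σx² − (Σx)²/n = 265 − 217.8 = 47.2
Sxy = Σxy − (Σx)(Σy)/n = 375.4 − 333.3 = 42.1
b = Sxy/Sxx = 42.1/47.2 = 0.891949
a = ȳ − b·x̄ = 10.1 − 0.891949·6.6 = 4.213136
ŷ(0) = a + b·0 = 4.213136 + 0.891949·0 = 4.213136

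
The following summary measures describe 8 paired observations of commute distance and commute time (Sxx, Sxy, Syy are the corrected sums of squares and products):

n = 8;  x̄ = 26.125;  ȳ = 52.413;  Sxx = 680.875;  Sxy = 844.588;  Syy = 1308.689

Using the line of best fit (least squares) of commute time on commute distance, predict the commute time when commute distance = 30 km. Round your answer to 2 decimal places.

b = Sxy/Sxx = 844.588/680.875 = 1.240445
a = ȳ − b·x̄ = 52.413 − 1.240445·26.125 = 20.006374
ŷ(30) = a + b·30 = 20.006374 + 1.240445·30 = 57.219724

57.22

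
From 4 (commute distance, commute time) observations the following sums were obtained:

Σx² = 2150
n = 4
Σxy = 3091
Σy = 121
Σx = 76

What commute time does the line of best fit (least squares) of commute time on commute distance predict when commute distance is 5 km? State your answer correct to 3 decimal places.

Sxx = Σx² − (Σx)²/n = 2150 − 1444 = 706
Sxy = Σxy − (Σx)(Σy)/n = 3091 − 2299 = 792
b = Sxy/Sxx = 792/706 = 1.121813
a = ȳ − b·x̄ = 30.25 − 1.121813·19 = 8.935552
ŷ(5) = a + b·5 = 8.935552 + 1.121813·5 = 14.544618

14.545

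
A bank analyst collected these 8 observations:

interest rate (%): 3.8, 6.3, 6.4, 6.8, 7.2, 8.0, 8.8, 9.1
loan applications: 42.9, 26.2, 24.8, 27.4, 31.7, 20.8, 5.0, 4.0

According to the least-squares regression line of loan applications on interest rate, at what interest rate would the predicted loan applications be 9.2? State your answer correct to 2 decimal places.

n = 8, Σx = 56.4, Σy = 182.8, Σxy = 1148.16, Σx² = 417.42
Sxx = Σx² − (Σx)²/n = 417.42 − 397.62 = 19.8
Sxy = Σxy − (Σx)(Σy)/n = 1148.16 − 1288.74 = -140.58
b = Sxy/Sxx = -140.58/19.8 = -7.1
a = ȳ − b·x̄ = 22.85 − (-7.1)·7.05 = 72.905
Set a + b·x = 9.2: x = (9.2 − 72.905) / (-7.1) = 8.972535

8.97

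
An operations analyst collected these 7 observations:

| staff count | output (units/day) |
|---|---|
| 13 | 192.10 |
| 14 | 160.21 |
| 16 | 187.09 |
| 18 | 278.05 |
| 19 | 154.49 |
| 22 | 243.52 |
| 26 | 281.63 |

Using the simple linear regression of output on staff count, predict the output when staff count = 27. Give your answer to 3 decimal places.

281.842

n = 7, Σx = 128, Σy = 1497.09, Σxy = 28353.71, Σx² = 2466
Sxx = Σx² − (Σx)²/n = 2466 − 2340.571429 = 125.428571
Sxy = Σxy − (Σx)(Σy)/n = 28353.71 − 27375.36 = 978.35
b = Sxy/Sxx = 978.35/125.428571 = 7.800057
a = ȳ − b·x̄ = 213.87 − 7.800057·18.285714 = 71.240387
ŷ(27) = a + b·27 = 71.240387 + 7.800057·27 = 281.841925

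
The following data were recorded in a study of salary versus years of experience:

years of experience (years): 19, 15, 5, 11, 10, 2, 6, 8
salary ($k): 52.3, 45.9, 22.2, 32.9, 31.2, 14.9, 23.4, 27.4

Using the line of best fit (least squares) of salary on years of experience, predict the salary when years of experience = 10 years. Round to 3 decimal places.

32.396

n = 8, Σx = 76, Σy = 250.2, Σxy = 2856.5, Σx² = 936
Sxx = Σx² − (Σx)²/n = 936 − 722 = 214
Sxy = Σxy − (Σx)(Σy)/n = 2856.5 − 2376.9 = 479.6
b = Sxy/Sxx = 479.6/214 = 2.241121
a = ȳ − b·x̄ = 31.275 − 2.241121·9.5 = 9.984346
ŷ(10) = a + b·10 = 9.984346 + 2.241121·10 = 32.395561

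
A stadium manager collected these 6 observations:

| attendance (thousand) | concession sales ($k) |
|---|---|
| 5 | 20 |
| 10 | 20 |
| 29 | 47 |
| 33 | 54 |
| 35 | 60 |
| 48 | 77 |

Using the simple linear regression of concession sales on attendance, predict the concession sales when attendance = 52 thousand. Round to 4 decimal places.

n = 6, Σx = 160, Σy = 278, Σxy = 9241, Σx² = 5584
Sxx = Σx² − (Σx)²/n = 5584 − 4266.666667 = 1317.333333
Sxy = Σxy − (Σx)(Σy)/n = 9241 − 7413.333333 = 1827.666667
b = Sxy/Sxx = 1827.666667/1317.333333 = 1.387399
a = ȳ − b·x̄ = 46.333333 − 1.387399·26.666667 = 9.336032
ŷ(52) = a + b·52 = 9.336032 + 1.387399·52 = 81.480769

81.4808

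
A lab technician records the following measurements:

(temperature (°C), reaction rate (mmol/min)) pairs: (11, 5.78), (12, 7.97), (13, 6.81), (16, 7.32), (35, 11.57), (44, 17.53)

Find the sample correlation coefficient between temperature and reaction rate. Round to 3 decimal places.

0.959

n = 6, Σx = 131, Σy = 56.98, Σxy = 1541.14, Σx² = 3851, Σy² = 638.0536
Sxx = Σx² − (Σx)²/n = 3851 − 2860.166667 = 990.833333
Sxy = Σxy − (Σx)(Σy)/n = 1541.14 − 1244.063333 = 297.076667
Syy = Σy² − (Σy)²/n = 638.0536 − 541.120067 = 96.933533
r = Sxy/√(Sxx·Syy) = 297.076667/√(96044.975944) = 297.076667/309.911239 = 0.958586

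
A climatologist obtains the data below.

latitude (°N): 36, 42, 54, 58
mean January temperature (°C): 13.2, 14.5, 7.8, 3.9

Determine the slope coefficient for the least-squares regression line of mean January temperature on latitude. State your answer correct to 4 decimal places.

-0.4441

n = 4, Σx = 190, Σy = 39.4, Σxy = 1731.6, Σx² = 9340
Sxx = Σx² − (Σx)²/n = 9340 − 9025 = 315
Sxy = Σxy − (Σx)(Σy)/n = 1731.6 − 1871.5 = -139.9
b = Sxy/Sxx = -139.9/315 = -0.444127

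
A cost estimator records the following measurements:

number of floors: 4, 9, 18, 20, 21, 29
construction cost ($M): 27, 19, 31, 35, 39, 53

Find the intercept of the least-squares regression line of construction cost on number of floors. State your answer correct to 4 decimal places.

14.8196

n = 6, Σx = 101, Σy = 204, Σxy = 3893, Σx² = 2103
Sxx = Σx² − (Σx)²/n = 2103 − 1700.166667 = 402.833333
Sxy = Σxy − (Σx)(Σy)/n = 3893 − 3434 = 459
b = Sxy/Sxx = 459/402.833333 = 1.139429
a = ȳ − b·x̄ = 34 − 1.139429·16.833333 = 14.819611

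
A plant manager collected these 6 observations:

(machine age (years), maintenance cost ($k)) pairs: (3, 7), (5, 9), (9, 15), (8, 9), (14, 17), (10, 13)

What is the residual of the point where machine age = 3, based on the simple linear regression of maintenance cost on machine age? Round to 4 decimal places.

n = 6, Σx = 49, Σy = 70, Σxy = 641, Σx² = 475
Sxx = Σx² − (Σx)²/n = 475 − 400.166667 = 74.833333
Sxy = Σxy − (Σx)(Σy)/n = 641 − 571.666667 = 69.333333
b = Sxy/Sxx = 69.333333/74.833333 = 0.926503
a = ȳ − b·x̄ = 11.666667 − 0.926503·8.166667 = 4.100223
ŷ(3) = 4.100223 + 0.926503·3 = 6.879733
residual = y − ŷ = 7 − 6.879733 = 0.120267

0.1203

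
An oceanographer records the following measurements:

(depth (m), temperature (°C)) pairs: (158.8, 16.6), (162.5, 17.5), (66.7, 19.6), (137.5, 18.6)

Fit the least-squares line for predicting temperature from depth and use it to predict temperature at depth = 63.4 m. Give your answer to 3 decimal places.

n = 4, Σx = 525.5, Σy = 72.3, Σxy = 9344.65, Σx² = 74978.83
Sxx = Σx² − (Σx)²/n = 74978.83 − 69037.5625 = 5941.2675
Sxy = Σxy − (Σx)(Σy)/n = 9344.65 − 9498.4125 = -153.7625
b = Sxy/Sxx = -153.7625/5941.2675 = -0.025880
a = ȳ − b·x̄ = 18.075 − (-0.025880)·131.375 = 21.475040
ŷ(63.4) = a + b·63.4 = 21.475040 + (-0.025880)·63.4 = 19.834222

19.834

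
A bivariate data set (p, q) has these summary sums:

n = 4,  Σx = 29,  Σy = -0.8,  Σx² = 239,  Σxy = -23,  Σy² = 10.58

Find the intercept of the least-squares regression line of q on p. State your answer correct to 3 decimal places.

4.137

Sxx = Σx² − (Σx)²/n = 239 − 210.25 = 28.75
Sxy = Σxy − (Σx)(Σy)/n = -23 − (-5.8) = -17.2
b = Sxy/Sxx = -17.2/28.75 = -0.598261
a = ȳ − b·x̄ = -0.2 − (-0.598261)·7.25 = 4.137391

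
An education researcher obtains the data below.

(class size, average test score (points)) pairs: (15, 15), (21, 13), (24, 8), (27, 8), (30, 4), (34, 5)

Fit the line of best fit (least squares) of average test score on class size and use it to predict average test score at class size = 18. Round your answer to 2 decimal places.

n = 6, Σx = 151, Σy = 53, Σxy = 1196, Σx² = 4027
Sxx = Σx² − (Σx)²/n = 4027 − 3800.166667 = 226.833333
Sxy = Σxy − (Σx)(Σy)/n = 1196 − 1333.833333 = -137.833333
b = Sxy/Sxx = -137.833333/226.833333 = -0.607641
a = ȳ − b·x̄ = 8.833333 − (-0.607641)·25.166667 = 24.125643
ŷ(18) = a + b·18 = 24.125643 + (-0.607641)·18 = 13.188097

13.19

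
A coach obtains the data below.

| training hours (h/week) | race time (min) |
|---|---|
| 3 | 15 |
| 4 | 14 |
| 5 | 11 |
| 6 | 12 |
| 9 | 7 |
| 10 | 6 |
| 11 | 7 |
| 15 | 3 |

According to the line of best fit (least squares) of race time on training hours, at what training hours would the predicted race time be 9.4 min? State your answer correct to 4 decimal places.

7.8502

n = 8, Σx = 63, Σy = 75, Σxy = 473, Σx² = 613
Sxx = Σx² − (Σx)²/n = 613 − 496.125 = 116.875
Sxy = Σxy − (Σx)(Σy)/n = 473 − 590.625 = -117.625
b = Sxy/Sxx = -117.625/116.875 = -1.006417
a = ȳ − b·x̄ = 9.375 − (-1.006417)·7.875 = 17.300535
Set a + b·x = 9.4: x = (9.4 − 17.300535) / (-1.006417) = 7.850159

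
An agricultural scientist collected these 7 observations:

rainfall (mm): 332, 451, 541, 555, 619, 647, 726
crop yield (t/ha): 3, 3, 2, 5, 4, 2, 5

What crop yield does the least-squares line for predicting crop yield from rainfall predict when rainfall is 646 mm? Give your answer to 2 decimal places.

3.73

n = 7, Σx = 3871, Σy = 24, Σxy = 13606, Σx² = 2243177
Sxx = Σx² − (Σx)²/n = 2243177 − 2140663 = 102514
Sxy = Σxy − (Σx)(Σy)/n = 13606 − 13272 = 334
b = Sxy/Sxx = 334/102514 = 0.003258
a = ȳ − b·x̄ = 3.428571 − 0.003258·553 = 1.626847
ŷ(646) = a + b·646 = 1.626847 + 0.003258·646 = 3.731574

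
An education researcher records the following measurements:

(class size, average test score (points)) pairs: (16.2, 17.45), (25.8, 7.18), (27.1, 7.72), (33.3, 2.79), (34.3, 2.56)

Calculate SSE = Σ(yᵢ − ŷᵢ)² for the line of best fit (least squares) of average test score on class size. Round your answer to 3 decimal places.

3.782

n = 5, Σx = 136.7, Σy = 37.7, Σxy = 857.861, Σx² = 3947.87, Σy² = 429.991
Sxx = Σx² − (Σx)²/n = 3947.87 − 3737.378 = 210.492
Sxy = Σxy − (Σx)(Σy)/n = 857.861 − 1030.718 = -172.857
Syy = Σy² − (Σy)²/n = 429.991 − 284.258 = 145.733
b = Sxy/Sxx = -172.857/210.492 = -0.821205
SSE = Syy − b·Sxy = 145.733 − (-0.821205)·(-172.857) = 3.782035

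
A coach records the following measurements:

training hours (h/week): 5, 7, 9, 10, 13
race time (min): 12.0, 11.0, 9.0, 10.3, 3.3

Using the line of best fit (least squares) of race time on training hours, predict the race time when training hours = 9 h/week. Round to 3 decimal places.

n = 5, Σx = 44, Σy = 45.6, Σxy = 363.9, Σx² = 424
Sxx = Σx² − (Σx)²/n = 424 − 387.2 = 36.8
Sxy = Σxy − (Σx)(Σy)/n = 363.9 − 401.28 = -37.38
b = Sxy/Sxx = -37.38/36.8 = -1.015761
a = ȳ − b·x̄ = 9.12 − (-1.015761)·8.8 = 18.058696
ŷ(9) = a + b·9 = 18.058696 + (-1.015761)·9 = 8.916848

8.917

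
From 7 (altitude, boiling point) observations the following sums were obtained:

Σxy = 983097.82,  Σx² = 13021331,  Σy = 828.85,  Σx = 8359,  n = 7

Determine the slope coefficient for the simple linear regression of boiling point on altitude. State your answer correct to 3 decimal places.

Sxx = Σx² − (Σx)²/n = 13021331 − 9981840.142857 = 3039490.857143
Sxy = Σxy − (Σx)(Σy)/n = 983097.82 − 989765.307143 = -6667.487143
b = Sxy/Sxx = -6667.487143/3039490.857143 = -0.002194

-0.002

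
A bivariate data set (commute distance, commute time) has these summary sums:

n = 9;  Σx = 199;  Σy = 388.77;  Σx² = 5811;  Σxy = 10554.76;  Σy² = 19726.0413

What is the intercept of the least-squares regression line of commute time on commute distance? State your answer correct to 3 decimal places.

12.502

Sxx = Σx² − (Σx)²/n = 5811 − 4400.111111 = 1410.888889
Sxy = Σxy − (Σx)(Σy)/n = 10554.76 − 8596.136667 = 1958.623333
b = Sxy/Sxx = 1958.623333/1410.888889 = 1.388219
a = ȳ − b·x̄ = 43.196667 − 1.388219·22.111111 = 12.501593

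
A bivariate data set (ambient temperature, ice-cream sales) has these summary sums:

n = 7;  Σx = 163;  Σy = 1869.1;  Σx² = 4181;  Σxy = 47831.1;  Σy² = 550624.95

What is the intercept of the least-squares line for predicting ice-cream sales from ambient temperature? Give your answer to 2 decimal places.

6.76

Sxx = Σx² − (Σx)²/n = 4181 − 3795.571429 = 385.428571
Sxy = Σxy − (Σx)(Σy)/n = 47831.1 − 43523.328571 = 4307.771429
b = Sxy/Sxx = 4307.771429/385.428571 = 11.176575
a = ȳ − b·x̄ = 267.014286 − 11.176575·23.285714 = 6.759748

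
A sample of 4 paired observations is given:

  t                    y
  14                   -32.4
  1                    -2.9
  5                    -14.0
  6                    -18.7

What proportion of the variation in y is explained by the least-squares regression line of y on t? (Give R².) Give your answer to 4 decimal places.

n = 4, Σx = 26, Σy = -68, Σxy = -638.7, Σx² = 258, Σy² = 1603.86
Sxx = Σx² − (Σx)²/n = 258 − 169 = 89
Sxy = Σxy − (Σx)(Σy)/n = -638.7 − (-442) = -196.7
Syy = Σy² − (Σy)²/n = 1603.86 − 1156 = 447.86
R² = Sxy²/(Sxx·Syy) = (-196.7)²/(89·447.86) = 0.970681

0.9707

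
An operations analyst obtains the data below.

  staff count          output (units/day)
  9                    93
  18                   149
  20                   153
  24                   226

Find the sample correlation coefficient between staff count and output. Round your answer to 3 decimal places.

0.944

n = 4, Σx = 71, Σy = 621, Σxy = 12003, Σx² = 1381, Σy² = 105335
Sxx = Σx² − (Σx)²/n = 1381 − 1260.25 = 120.75
Sxy = Σxy − (Σx)(Σy)/n = 12003 − 11022.75 = 980.25
Syy = Σy² − (Σy)²/n = 105335 − 96410.25 = 8924.75
r = Sxy/√(Sxx·Syy) = 980.25/√(1077663.5625) = 980.25/1038.105757 = 0.944268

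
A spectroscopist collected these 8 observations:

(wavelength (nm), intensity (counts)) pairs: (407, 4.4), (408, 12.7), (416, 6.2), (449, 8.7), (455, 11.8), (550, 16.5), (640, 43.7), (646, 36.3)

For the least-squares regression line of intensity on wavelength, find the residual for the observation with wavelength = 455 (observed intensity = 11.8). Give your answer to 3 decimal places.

-0.184

n = 8, Σx = 3971, Σy = 140.3, Σxy = 79319.7, Σx² = 2043211
Sxx = Σx² − (Σx)²/n = 2043211 − 1971105.125 = 72105.875
Sxy = Σxy − (Σx)(Σy)/n = 79319.7 − 69641.4125 = 9678.2875
b = Sxy/Sxx = 9678.2875/72105.875 = 0.134223
a = ȳ − b·x̄ = 17.5375 − 0.134223·496.375 = -49.087584
ŷ(455) = -49.087584 + 0.134223·455 = 11.984012
residual = y − ŷ = 11.8 − 11.984012 = -0.184012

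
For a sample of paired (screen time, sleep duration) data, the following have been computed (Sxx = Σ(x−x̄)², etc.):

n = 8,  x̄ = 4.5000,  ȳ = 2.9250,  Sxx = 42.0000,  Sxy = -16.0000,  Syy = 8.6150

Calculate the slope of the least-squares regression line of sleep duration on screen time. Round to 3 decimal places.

-0.381

b = Sxy/Sxx = -16/42 = -0.380952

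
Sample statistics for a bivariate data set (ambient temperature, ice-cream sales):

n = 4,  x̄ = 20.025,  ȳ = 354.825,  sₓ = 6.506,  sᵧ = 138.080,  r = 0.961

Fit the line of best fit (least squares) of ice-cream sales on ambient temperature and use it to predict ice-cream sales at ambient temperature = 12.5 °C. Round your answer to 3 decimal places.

201.347

b = r · sᵧ/sₓ = 0.961 · 138.08/6.506 = 20.395770
a = ȳ − b·x̄ = 354.825 − 20.395770·20.025 = -53.600295
ŷ(12.5) = a + b·12.5 = -53.600295 + 20.395770·12.5 = 201.346830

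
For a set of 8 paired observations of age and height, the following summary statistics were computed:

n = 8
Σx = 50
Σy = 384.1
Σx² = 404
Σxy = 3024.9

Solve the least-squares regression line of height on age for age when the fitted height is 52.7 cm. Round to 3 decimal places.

Sxx = Σx² − (Σx)²/n = 404 − 312.5 = 91.5
Sxy = Σxy − (Σx)(Σy)/n = 3024.9 − 2400.625 = 624.275
b = Sxy/Sxx = 624.275/91.5 = 6.822678
a = ȳ − b·x̄ = 48.0125 − 6.822678·6.25 = 5.370765
Set a + b·x = 52.7: x = (52.7 − 5.370765) / 6.822678 = 6.937047

6.937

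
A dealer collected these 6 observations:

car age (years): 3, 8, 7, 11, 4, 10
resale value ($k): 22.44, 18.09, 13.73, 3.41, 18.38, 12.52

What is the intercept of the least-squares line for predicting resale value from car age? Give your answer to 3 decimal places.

27.503

n = 6, Σx = 43, Σy = 88.57, Σxy = 544.38, Σx² = 359
Sxx = Σx² − (Σx)²/n = 359 − 308.166667 = 50.833333
Sxy = Σxy − (Σx)(Σy)/n = 544.38 − 634.751667 = -90.371667
b = Sxy/Sxx = -90.371667/50.833333 = -1.777803
a = ȳ − b·x̄ = 14.761667 − (-1.777803)·7.166667 = 27.502590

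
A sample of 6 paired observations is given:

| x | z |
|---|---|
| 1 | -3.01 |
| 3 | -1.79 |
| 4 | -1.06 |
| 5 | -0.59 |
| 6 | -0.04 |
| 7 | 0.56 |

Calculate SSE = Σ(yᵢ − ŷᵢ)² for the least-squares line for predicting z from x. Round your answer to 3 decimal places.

0.021

n = 6, Σx = 26, Σy = -5.93, Σxy = -11.89, Σx² = 136, Σy² = 14.0511
Sxx = Σx² − (Σx)²/n = 136 − 112.666667 = 23.333333
Sxy = Σxy − (Σx)(Σy)/n = -11.89 − (-25.696667) = 13.806667
Syy = Σy² − (Σy)²/n = 14.0511 − 5.860817 = 8.190283
b = Sxy/Sxx = 13.806667/23.333333 = 0.591714
SSE = Syy − b·Sxy = 8.190283 − 0.591714·13.806667 = 0.020681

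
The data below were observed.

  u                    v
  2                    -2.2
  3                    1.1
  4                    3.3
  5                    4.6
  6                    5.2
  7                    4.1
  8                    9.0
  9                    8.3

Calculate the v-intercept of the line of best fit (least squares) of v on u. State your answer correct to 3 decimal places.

-3.420

n = 8, Σx = 44, Σy = 33.4, Σxy = 241.7, Σx² = 284
Sxx = Σx² − (Σx)²/n = 284 − 242 = 42
Sxy = Σxy − (Σx)(Σy)/n = 241.7 − 183.7 = 58
b = Sxy/Sxx = 58/42 = 1.380952
a = ȳ − b·x̄ = 4.175 − 1.380952·5.5 = -3.420238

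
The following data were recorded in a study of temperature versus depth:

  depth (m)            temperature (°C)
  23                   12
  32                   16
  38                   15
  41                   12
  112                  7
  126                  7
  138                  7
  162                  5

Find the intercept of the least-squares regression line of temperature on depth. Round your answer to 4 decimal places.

n = 8, Σx = 672, Σy = 81, Σxy = 5292, Σx² = 78386
Sxx = Σx² − (Σx)²/n = 78386 − 56448 = 21938
Sxy = Σxy − (Σx)(Σy)/n = 5292 − 6804 = -1512
b = Sxy/Sxx = -1512/21938 = -0.068922
a = ȳ − b·x̄ = 10.125 − (-0.068922)·84 = 15.914407

15.9144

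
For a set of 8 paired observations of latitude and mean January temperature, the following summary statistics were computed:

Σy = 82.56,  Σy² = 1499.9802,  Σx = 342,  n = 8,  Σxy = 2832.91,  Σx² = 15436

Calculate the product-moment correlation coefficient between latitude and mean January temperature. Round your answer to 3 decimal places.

Sxx = Σx² − (Σx)²/n = 15436 − 14620.5 = 815.5
Sxy = Σxy − (Σx)(Σy)/n = 2832.91 − 3529.44 = -696.53
Syy = Σy² − (Σy)²/n = 1499.9802 − 852.0192 = 647.961
r = Sxy/√(Sxx·Syy) = -696.53/√(528412.1955) = -696.53/726.919662 = -0.958194

-0.958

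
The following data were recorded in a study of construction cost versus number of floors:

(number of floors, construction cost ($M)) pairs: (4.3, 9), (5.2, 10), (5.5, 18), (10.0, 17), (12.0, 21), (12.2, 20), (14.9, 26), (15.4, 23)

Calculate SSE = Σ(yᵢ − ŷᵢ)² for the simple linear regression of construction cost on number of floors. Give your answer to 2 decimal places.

47.25

n = 8, Σx = 79.5, Σy = 144, Σxy = 1597.3, Σx² = 927.79, Σy² = 2840
Sxx = Σx² − (Σx)²/n = 927.79 − 790.03125 = 137.75875
Sxy = Σxy − (Σx)(Σy)/n = 1597.3 − 1431 = 166.3
Syy = Σy² − (Σy)²/n = 2840 − 2592 = 248
b = Sxy/Sxx = 166.3/137.75875 = 1.207183
SSE = Syy − b·Sxy = 248 − 1.207183·166.3 = 47.245493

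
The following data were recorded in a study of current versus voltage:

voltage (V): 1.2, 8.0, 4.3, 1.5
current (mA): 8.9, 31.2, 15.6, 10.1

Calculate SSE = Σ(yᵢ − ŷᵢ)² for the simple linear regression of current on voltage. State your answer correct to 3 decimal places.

9.229

n = 4, Σx = 15, Σy = 65.8, Σxy = 342.51, Σx² = 86.18, Σy² = 1398.02
Sxx = Σx² − (Σx)²/n = 86.18 − 56.25 = 29.93
Sxy = Σxy − (Σx)(Σy)/n = 342.51 − 246.75 = 95.76
Syy = Σy² − (Σy)²/n = 1398.02 − 1082.41 = 315.61
b = Sxy/Sxx = 95.76/29.93 = 3.199465
SSE = Syy − b·Sxy = 315.61 − 3.199465·95.76 = 9.229191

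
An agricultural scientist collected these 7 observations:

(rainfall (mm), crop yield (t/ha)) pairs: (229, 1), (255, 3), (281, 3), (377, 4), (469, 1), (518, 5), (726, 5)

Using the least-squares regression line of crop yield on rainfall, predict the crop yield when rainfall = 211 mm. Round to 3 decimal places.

n = 7, Σx = 2855, Σy = 22, Σxy = 10034, Σx² = 1353917
Sxx = Σx² − (Σx)²/n = 1353917 − 1164432.142857 = 189484.857143
Sxy = Σxy − (Σx)(Σy)/n = 10034 − 8972.857143 = 1061.142857
b = Sxy/Sxx = 1061.142857/189484.857143 = 0.005600
a = ȳ − b·x̄ = 3.142857 − 0.005600·407.857143 = 0.858798
ŷ(211) = a + b·211 = 0.858798 + 0.005600·211 = 2.040428

2.040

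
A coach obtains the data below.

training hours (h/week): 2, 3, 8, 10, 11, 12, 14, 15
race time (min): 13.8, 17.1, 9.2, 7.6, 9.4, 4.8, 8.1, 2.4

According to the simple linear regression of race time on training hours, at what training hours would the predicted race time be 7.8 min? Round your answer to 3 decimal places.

n = 8, Σx = 75, Σy = 72.4, Σxy = 538.9, Σx² = 863
Sxx = Σx² − (Σx)²/n = 863 − 703.125 = 159.875
Sxy = Σxy − (Σx)(Σy)/n = 538.9 − 678.75 = -139.85
b = Sxy/Sxx = -139.85/159.875 = -0.874746
a = ȳ − b·x̄ = 9.05 − (-0.874746)·9.375 = 17.250743
Set a + b·x = 7.8: x = (7.8 − 17.250743) / (-0.874746) = 10.803986

10.804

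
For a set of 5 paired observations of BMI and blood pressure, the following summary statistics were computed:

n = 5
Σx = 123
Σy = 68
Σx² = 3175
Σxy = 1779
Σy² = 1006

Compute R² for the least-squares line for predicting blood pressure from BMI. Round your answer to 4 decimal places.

Sxx = Σx² − (Σx)²/n = 3175 − 3025.8 = 149.2
Sxy = Σxy − (Σx)(Σy)/n = 1779 − 1672.8 = 106.2
Syy = Σy² − (Σy)²/n = 1006 − 924.8 = 81.2
R² = Sxy²/(Sxx·Syy) = (106.2)²/(149.2·81.2) = 0.930945

0.9309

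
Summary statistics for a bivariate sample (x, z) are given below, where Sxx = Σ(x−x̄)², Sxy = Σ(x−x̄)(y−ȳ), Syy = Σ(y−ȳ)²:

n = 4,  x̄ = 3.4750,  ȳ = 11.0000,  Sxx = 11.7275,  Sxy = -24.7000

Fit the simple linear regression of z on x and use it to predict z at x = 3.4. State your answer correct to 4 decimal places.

11.1580

b = Sxy/Sxx = -24.7/11.7275 = -2.106161
a = ȳ − b·x̄ = 11 − (-2.106161)·3.475 = 18.318909
ŷ(3.4) = a + b·3.4 = 18.318909 + (-2.106161)·3.4 = 11.157962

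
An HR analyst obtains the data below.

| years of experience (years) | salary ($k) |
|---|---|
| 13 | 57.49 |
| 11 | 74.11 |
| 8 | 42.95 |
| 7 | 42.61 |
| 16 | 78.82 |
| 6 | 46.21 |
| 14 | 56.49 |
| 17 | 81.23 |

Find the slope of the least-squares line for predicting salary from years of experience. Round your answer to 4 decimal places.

n = 8, Σx = 92, Σy = 479.91, Σxy = 5914.6, Σx² = 1180
Sxx = Σx² − (Σx)²/n = 1180 − 1058 = 122
Sxy = Σxy − (Σx)(Σy)/n = 5914.6 − 5518.965 = 395.635
b = Sxy/Sxx = 395.635/122 = 3.242910

3.2429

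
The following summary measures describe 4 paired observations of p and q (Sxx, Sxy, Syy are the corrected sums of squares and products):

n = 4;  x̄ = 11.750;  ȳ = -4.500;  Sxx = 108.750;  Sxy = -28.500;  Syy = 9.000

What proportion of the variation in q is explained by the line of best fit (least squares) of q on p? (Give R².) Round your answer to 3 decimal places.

R² = Sxy²/(Sxx·Syy) = (-28.5)²/(108.75·9) = 0.829885

0.830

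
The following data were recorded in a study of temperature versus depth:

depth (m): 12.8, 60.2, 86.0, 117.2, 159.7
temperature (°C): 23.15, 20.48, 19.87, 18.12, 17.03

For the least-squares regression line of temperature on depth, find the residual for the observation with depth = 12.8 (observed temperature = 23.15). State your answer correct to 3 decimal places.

n = 5, Σx = 435.9, Σy = 98.65, Σxy = 8081.391, Σx² = 50423.81
Sxx = Σx² − (Σx)²/n = 50423.81 − 38001.762 = 12422.048
Sxy = Σxy − (Σx)(Σy)/n = 8081.391 − 8600.307 = -518.916
b = Sxy/Sxx = -518.916/12422.048 = -0.041774
a = ȳ − b·x̄ = 19.73 − (-0.041774)·87.18 = 23.371839
ŷ(12.8) = 23.371839 + (-0.041774)·12.8 = 22.837134
residual = y − ŷ = 23.15 − 22.837134 = 0.312866

0.313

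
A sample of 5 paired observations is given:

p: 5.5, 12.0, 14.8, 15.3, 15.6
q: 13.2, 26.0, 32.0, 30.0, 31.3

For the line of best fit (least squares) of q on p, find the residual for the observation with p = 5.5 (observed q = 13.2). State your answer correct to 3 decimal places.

-0.321

n = 5, Σx = 63.2, Σy = 132.5, Σxy = 1805.48, Σx² = 870.74
Sxx = Σx² − (Σx)²/n = 870.74 − 798.848 = 71.892
Sxy = Σxy − (Σx)(Σy)/n = 1805.48 − 1674.8 = 130.68
b = Sxy/Sxx = 130.68/71.892 = 1.817727
a = ȳ − b·x̄ = 26.5 − 1.817727·12.64 = 3.523936
ŷ(5.5) = 3.523936 + 1.817727·5.5 = 13.521432
residual = y − ŷ = 13.2 − 13.521432 = -0.321432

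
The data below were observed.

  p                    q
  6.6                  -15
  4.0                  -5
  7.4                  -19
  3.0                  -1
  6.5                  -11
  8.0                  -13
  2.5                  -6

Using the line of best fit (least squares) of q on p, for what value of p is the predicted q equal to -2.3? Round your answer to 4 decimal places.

n = 7, Σx = 38, Σy = -70, Σxy = -453.1, Σx² = 235.82
Sxx = Σx² − (Σx)²/n = 235.82 − 206.285714 = 29.534286
Sxy = Σxy − (Σx)(Σy)/n = -453.1 − (-380) = -73.1
b = Sxy/Sxx = -73.1/29.534286 = -2.475089
a = ȳ − b·x̄ = -10 − (-2.475089)·5.428571 = 3.436200
Set a + b·x = -2.3: x = (-2.3 − 3.436200) / (-2.475089) = 2.317573

2.3176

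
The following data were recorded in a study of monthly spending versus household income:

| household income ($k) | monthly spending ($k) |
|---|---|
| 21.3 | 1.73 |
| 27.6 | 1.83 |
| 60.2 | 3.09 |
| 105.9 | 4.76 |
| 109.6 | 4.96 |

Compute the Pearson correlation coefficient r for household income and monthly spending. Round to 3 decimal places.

n = 5, Σx = 324.6, Σy = 16.37, Σxy = 1321.075, Σx² = 28066.46, Σy² = 63.1491
Sxx = Σx² − (Σx)²/n = 28066.46 − 21073.032 = 6993.428
Sxy = Σxy − (Σx)(Σy)/n = 1321.075 − 1062.7404 = 258.3346
Syy = Σy² − (Σy)²/n = 63.1491 − 53.59538 = 9.55372
r = Sxy/√(Sxx·Syy) = 258.3346/√(66813.252952) = 258.3346/258.482597 = 0.999427

0.999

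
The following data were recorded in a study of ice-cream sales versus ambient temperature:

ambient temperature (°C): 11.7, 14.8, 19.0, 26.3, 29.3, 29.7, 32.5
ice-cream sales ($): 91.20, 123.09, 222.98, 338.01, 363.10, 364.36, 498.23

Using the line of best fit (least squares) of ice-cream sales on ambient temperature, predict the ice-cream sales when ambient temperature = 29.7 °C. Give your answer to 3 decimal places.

398.317

n = 7, Σx = 163.3, Σy = 2000.97, Σxy = 53667.852, Σx² = 4205.45
Sxx = Σx² − (Σx)²/n = 4205.45 − 3809.555714 = 395.894286
Sxy = Σxy − (Σx)(Σy)/n = 53667.852 − 46679.771571 = 6988.080429
b = Sxy/Sxx = 6988.080429/395.894286 = 17.651380
a = ȳ − b·x̄ = 285.852857 − 17.651380·23.328571 = -125.928619
ŷ(29.7) = a + b·29.7 = -125.928619 + 17.651380·29.7 = 398.317363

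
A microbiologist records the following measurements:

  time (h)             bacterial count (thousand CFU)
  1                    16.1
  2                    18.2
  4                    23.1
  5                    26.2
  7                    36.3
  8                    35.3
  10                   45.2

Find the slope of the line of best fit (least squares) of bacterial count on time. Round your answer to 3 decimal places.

n = 7, Σx = 37, Σy = 200.4, Σxy = 1264.4, Σx² = 259
Sxx = Σx² − (Σx)²/n = 259 − 195.571429 = 63.428571
Sxy = Σxy − (Σx)(Σy)/n = 1264.4 − 1059.257143 = 205.142857
b = Sxy/Sxx = 205.142857/63.428571 = 3.234234

3.234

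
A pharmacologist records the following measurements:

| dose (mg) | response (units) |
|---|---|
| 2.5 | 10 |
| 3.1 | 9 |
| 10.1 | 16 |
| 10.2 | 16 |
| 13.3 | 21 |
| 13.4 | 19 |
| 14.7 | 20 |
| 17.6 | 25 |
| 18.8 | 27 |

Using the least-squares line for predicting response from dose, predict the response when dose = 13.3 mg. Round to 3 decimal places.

19.972

n = 9, Σx = 103.7, Σy = 163, Σxy = 2153.2, Σx² = 1457.65
Sxx = Σx² − (Σx)²/n = 1457.65 − 1194.854444 = 262.795556
Sxy = Σxy − (Σx)(Σy)/n = 2153.2 − 1878.122222 = 275.077778
b = Sxy/Sxx = 275.077778/262.795556 = 1.046737
a = ȳ − b·x̄ = 18.111111 − 1.046737·11.522222 = 6.050377
ŷ(13.3) = a + b·13.3 = 6.050377 + 1.046737·13.3 = 19.971977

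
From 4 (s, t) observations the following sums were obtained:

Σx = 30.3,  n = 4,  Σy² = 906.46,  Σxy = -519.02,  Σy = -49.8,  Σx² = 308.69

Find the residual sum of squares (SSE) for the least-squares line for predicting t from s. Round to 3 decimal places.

32.520

Sxx = Σx² − (Σx)²/n = 308.69 − 229.5225 = 79.1675
Sxy = Σxy − (Σx)(Σy)/n = -519.02 − (-377.235) = -141.785
Syy = Σy² − (Σy)²/n = 906.46 − 620.01 = 286.45
b = Sxy/Sxx = -141.785/79.1675 = -1.790950
SSE = Syy − b·Sxy = 286.45 − (-1.790950)·(-141.785) = 32.520215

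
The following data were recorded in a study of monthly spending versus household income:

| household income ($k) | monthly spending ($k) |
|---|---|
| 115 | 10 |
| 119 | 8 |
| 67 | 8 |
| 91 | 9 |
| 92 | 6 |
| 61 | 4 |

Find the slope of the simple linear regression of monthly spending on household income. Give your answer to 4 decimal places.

n = 6, Σx = 545, Σy = 45, Σxy = 4253, Σx² = 52341
Sxx = Σx² − (Σx)²/n = 52341 − 49504.166667 = 2836.833333
Sxy = Σxy − (Σx)(Σy)/n = 4253 − 4087.5 = 165.5
b = Sxy/Sxx = 165.5/2836.833333 = 0.058340

0.0583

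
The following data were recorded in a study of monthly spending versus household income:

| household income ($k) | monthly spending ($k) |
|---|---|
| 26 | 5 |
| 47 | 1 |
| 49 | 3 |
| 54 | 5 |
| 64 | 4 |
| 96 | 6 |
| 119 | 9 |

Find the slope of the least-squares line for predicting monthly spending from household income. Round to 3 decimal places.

n = 7, Σx = 455, Σy = 33, Σxy = 2497, Σx² = 35675
Sxx = Σx² − (Σx)²/n = 35675 − 29575 = 6100
Sxy = Σxy − (Σx)(Σy)/n = 2497 − 2145 = 352
b = Sxy/Sxx = 352/6100 = 0.057705

0.058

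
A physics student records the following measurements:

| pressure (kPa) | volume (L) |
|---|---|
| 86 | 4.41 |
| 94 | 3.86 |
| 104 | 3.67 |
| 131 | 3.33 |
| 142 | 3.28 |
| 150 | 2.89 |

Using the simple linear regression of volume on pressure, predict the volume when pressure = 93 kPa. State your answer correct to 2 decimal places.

n = 6, Σx = 707, Σy = 21.44, Σxy = 2459.27, Σx² = 86873
Sxx = Σx² − (Σx)²/n = 86873 − 83308.166667 = 3564.833333
Sxy = Σxy − (Σx)(Σy)/n = 2459.27 − 2526.346667 = -67.076667
b = Sxy/Sxx = -67.076667/3564.833333 = -0.018816
a = ȳ − b·x̄ = 3.573333 − (-0.018816)·117.833333 = 5.790511
ŷ(93) = a + b·93 = 5.790511 + (-0.018816)·93 = 4.040603

4.04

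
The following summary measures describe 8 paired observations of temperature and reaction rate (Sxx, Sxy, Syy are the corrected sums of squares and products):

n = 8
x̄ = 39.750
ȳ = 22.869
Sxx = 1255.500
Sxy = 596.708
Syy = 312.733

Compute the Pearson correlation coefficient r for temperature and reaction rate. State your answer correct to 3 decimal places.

0.952

r = Sxy/√(Sxx·Syy) = 596.708/√(392636.2815) = 596.708/626.606959 = 0.952284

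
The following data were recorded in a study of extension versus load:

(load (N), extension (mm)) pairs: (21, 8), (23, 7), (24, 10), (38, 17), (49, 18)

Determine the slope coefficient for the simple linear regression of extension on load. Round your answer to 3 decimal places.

n = 5, Σx = 155, Σy = 60, Σxy = 2097, Σx² = 5391
Sxx = Σx² − (Σx)²/n = 5391 − 4805 = 586
Sxy = Σxy − (Σx)(Σy)/n = 2097 − 1860 = 237
b = Sxy/Sxx = 237/586 = 0.404437

0.404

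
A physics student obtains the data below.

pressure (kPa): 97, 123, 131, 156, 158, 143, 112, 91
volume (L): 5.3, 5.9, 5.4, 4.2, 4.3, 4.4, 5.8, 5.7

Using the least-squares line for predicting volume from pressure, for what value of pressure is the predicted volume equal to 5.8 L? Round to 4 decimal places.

96.5654

n = 8, Σx = 1011, Σy = 41, Σxy = 5079.3, Σx² = 132273
Sxx = Σx² − (Σx)²/n = 132273 − 127765.125 = 4507.875
Sxy = Σxy − (Σx)(Σy)/n = 5079.3 − 5181.375 = -102.075
b = Sxy/Sxx = -102.075/4507.875 = -0.022644
a = ȳ − b·x̄ = 5.125 − (-0.022644)·126.375 = 7.986598
Set a + b·x = 5.8: x = (5.8 − 7.986598) / (-0.022644) = 96.565393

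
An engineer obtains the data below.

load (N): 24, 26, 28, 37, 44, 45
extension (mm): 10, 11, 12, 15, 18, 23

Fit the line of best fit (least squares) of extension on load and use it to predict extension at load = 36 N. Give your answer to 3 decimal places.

n = 6, Σx = 204, Σy = 89, Σxy = 3244, Σx² = 7366
Sxx = Σx² − (Σx)²/n = 7366 − 6936 = 430
Sxy = Σxy − (Σx)(Σy)/n = 3244 − 3026 = 218
b = Sxy/Sxx = 218/430 = 0.506977
a = ȳ − b·x̄ = 14.833333 − 0.506977·34 = -2.403876
ŷ(36) = a + b·36 = -2.403876 + 0.506977·36 = 15.847287

15.847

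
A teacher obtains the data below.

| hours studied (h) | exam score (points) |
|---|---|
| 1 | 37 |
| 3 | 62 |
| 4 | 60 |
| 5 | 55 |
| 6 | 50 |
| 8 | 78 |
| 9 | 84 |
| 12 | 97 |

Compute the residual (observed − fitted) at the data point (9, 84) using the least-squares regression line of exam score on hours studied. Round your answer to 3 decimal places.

3.489

n = 8, Σx = 48, Σy = 523, Σxy = 3582, Σx² = 376
Sxx = Σx² − (Σx)²/n = 376 − 288 = 88
Sxy = Σxy − (Σx)(Σy)/n = 3582 − 3138 = 444
b = Sxy/Sxx = 444/88 = 5.045455
a = ȳ − b·x̄ = 65.375 − 5.045455·6 = 35.102273
ŷ(9) = 35.102273 + 5.045455·9 = 80.511364
residual = y − ŷ = 84 − 80.511364 = 3.488636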